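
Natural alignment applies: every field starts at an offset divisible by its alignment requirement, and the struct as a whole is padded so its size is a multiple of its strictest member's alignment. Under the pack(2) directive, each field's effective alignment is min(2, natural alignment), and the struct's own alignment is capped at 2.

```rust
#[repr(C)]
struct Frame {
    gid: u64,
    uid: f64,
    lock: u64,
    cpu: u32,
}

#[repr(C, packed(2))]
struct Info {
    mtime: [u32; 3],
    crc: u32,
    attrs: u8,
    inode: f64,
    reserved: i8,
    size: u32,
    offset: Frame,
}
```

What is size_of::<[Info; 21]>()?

Frame: @0: gid [8B, align 8] → 8; @8: uid [8B, align 8] → 16; @16: lock [8B, align 8] → 24; @24: cpu [4B, align 4] → 28; +4 tail pad (align 8); size 32, align 8
@0: mtime [12B, align 2] → 12
@12: crc [4B, align 2] → 16
@16: attrs [1B, align 1] → 17
+1 pad (align 2)
@18: inode [8B, align 2] → 26
@26: reserved [1B, align 1] → 27
+1 pad (align 2)
@28: size [4B, align 2] → 32
@32: offset [32B, align 2] → 64
size 64, align 2
array of 21: 21 × 64 = 1344

1344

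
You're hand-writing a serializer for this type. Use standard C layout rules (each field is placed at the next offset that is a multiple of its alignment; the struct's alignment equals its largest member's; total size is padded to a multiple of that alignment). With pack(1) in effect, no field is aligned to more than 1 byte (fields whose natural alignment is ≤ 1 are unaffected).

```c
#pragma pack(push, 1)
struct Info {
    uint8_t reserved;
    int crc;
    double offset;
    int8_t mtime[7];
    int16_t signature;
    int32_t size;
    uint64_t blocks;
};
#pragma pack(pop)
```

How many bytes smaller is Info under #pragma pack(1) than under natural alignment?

natural layout:
  reserved at 0 (size 1, align 1) → ends 1
  pad 3 to align 4 for crc
  crc at 4 (size 4, align 4) → ends 8
  offset at 8 (size 8, align 8) → ends 16
  mtime at 16 (size 7, align 1) → ends 23
  pad 1 to align 2 for signature
  signature at 24 (size 2, align 2) → ends 26
  pad 2 to align 4 for size
  size at 28 (size 4, align 4) → ends 32
  blocks at 32 (size 8, align 8) → ends 40
  total 40 bytes, alignment 8
packed(1) layout:
  reserved at 0 (size 1, align 1) → ends 1
  crc at 1 (size 4, align 1) → ends 5
  offset at 5 (size 8, align 1) → ends 13
  mtime at 13 (size 7, align 1) → ends 20
  signature at 20 (size 2, align 1) → ends 22
  size at 22 (size 4, align 1) → ends 26
  blocks at 26 (size 8, align 1) → ends 34
  total 34 bytes, alignment 1
40 − 34 = 6

6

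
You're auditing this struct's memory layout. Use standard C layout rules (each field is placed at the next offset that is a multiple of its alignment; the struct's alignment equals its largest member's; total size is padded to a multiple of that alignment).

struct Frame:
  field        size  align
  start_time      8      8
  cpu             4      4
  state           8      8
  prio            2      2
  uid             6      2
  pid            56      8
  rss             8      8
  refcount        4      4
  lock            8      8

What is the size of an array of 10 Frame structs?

1120

0..8  start_time  (8B, 8-aligned)
8..12  cpu  (4B, 4-aligned)
12..16  -- padding (4B)
16..24  state  (8B, 8-aligned)
24..26  prio  (2B, 2-aligned)
26..32  uid  (6B, 2-aligned)
32..88  pid  (56B, 8-aligned)
88..96  rss  (8B, 8-aligned)
96..100  refcount  (4B, 4-aligned)
100..104  -- padding (4B)
104..112  lock  (8B, 8-aligned)
sizeof = 112, alignof = 8
array of 10: 10 × 112 = 1120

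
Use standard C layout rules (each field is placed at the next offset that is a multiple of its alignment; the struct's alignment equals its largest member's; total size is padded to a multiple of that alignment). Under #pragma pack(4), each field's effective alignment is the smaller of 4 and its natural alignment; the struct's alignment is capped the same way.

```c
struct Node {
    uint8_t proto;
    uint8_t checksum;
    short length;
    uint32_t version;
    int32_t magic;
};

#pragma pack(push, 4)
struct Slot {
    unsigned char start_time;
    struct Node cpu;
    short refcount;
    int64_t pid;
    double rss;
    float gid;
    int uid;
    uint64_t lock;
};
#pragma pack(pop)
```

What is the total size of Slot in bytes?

52 bytes

Node: 0..1  proto  (1B, 1-aligned); 1..2  checksum  (1B, 1-aligned); 2..4  length  (2B, 2-aligned); 4..8  version  (4B, 4-aligned); 8..12  magic  (4B, 4-aligned); sizeof = 12, alignof = 4
0..1  start_time  (1B, 1-aligned)
1..4  -- padding (3B)
4..16  cpu  (12B, 4-aligned)
16..18  refcount  (2B, 2-aligned)
18..20  -- padding (2B)
20..28  pid  (8B, 4-aligned)
28..36  rss  (8B, 4-aligned)
36..40  gid  (4B, 4-aligned)
40..44  uid  (4B, 4-aligned)
44..52  lock  (8B, 4-aligned)
sizeof = 52, alignof = 4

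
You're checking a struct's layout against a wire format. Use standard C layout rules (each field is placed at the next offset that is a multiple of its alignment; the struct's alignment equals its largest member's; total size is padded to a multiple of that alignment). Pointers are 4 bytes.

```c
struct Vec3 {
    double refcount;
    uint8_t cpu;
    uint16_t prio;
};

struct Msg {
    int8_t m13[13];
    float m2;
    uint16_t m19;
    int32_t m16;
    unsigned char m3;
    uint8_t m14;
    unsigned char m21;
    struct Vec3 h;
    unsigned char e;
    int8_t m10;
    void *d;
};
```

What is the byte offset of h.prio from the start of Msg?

Vec3: @0: refcount [8B, align 8] → 8; @8: cpu [1B, align 1] → 9; +1 pad (align 2); @10: prio [2B, align 2] → 12; +4 tail pad (align 8); size 16, align 8
@0: m13 [13B, align 1] → 13
+3 pad (align 4)
@16: m2 [4B, align 4] → 20
@20: m19 [2B, align 2] → 22
+2 pad (align 4)
@24: m16 [4B, align 4] → 28
@28: m3 [1B, align 1] → 29
@29: m14 [1B, align 1] → 30
@30: m21 [1B, align 1] → 31
+1 pad (align 8)
@32: h [16B, align 8] → 48
within Vec3: prio at 10
32 + 10 = 42

42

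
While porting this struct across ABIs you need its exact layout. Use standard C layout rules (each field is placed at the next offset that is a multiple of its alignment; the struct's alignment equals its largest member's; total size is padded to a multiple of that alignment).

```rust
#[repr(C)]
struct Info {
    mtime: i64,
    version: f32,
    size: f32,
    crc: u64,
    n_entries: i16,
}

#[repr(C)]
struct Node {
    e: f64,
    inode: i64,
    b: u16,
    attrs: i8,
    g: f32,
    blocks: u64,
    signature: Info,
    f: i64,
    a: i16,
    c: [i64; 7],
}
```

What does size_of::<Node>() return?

136 bytes

Info: 0..8  mtime  (8B, 8-aligned); 8..12  version  (4B, 4-aligned); 12..16  size  (4B, 4-aligned); 16..24  crc  (8B, 8-aligned); 24..26  n_entries  (2B, 2-aligned); 26..32  -- tail padding (6B); sizeof = 32, alignof = 8
0..8  e  (8B, 8-aligned)
8..16  inode  (8B, 8-aligned)
16..18  b  (2B, 2-aligned)
18..19  attrs  (1B, 1-aligned)
19..20  -- padding (1B)
20..24  g  (4B, 4-aligned)
24..32  blocks  (8B, 8-aligned)
32..64  signature  (32B, 8-aligned)
64..72  f  (8B, 8-aligned)
72..74  a  (2B, 2-aligned)
74..80  -- padding (6B)
80..136  c  (56B, 8-aligned)
sizeof = 136, alignof = 8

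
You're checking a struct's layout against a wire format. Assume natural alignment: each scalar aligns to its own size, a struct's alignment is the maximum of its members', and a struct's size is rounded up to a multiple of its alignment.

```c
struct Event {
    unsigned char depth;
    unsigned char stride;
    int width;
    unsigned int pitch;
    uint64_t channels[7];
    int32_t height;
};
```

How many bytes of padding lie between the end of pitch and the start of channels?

0..1  depth  (1B, 1-aligned)
1..2  stride  (1B, 1-aligned)
2..4  -- padding (2B)
4..8  width  (4B, 4-aligned)
8..12  pitch  (4B, 4-aligned)
12..16  -- padding (4B)
16..72  channels  (56B, 8-aligned)

4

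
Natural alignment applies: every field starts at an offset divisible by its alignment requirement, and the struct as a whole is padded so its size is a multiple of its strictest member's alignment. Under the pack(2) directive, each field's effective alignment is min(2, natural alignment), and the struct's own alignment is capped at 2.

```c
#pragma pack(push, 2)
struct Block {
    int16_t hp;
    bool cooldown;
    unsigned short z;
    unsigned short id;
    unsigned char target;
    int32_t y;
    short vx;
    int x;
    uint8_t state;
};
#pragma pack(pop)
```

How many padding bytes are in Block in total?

3

hp at 0 (size 2, align 2) → ends 2
cooldown at 2 (size 1, align 1) → ends 3
pad 1 to align 2 for z
z at 4 (size 2, align 2) → ends 6
id at 6 (size 2, align 2) → ends 8
target at 8 (size 1, align 1) → ends 9
pad 1 to align 2 for y
y at 10 (size 4, align 2) → ends 14
vx at 14 (size 2, align 2) → ends 16
x at 16 (size 4, align 2) → ends 20
state at 20 (size 1, align 1) → ends 21
tail pad 1 to reach multiple of 2
total 22 bytes, alignment 2
data bytes 19, size 22 → padding 3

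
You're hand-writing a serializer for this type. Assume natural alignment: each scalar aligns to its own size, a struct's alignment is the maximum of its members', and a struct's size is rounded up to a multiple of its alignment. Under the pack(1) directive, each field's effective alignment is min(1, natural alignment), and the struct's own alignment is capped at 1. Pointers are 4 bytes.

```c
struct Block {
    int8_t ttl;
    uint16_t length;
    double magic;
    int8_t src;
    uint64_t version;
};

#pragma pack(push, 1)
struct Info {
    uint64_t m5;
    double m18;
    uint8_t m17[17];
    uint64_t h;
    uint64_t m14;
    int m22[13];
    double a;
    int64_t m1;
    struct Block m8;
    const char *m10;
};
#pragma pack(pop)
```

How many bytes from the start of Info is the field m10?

149

Block: ttl at 0 (size 1, align 1) → ends 1; pad 1 to align 2 for length; length at 2 (size 2, align 2) → ends 4; pad 4 to align 8 for magic; magic at 8 (size 8, align 8) → ends 16; src at 16 (size 1, align 1) → ends 17; pad 7 to align 8 for version; version at 24 (size 8, align 8) → ends 32; total 32 bytes, alignment 8
m5 at 0 (size 8, align 1) → ends 8
m18 at 8 (size 8, align 1) → ends 16
m17 at 16 (size 17, align 1) → ends 33
h at 33 (size 8, align 1) → ends 41
m14 at 41 (size 8, align 1) → ends 49
m22 at 49 (size 52, align 1) → ends 101
a at 101 (size 8, align 1) → ends 109
m1 at 109 (size 8, align 1) → ends 117
m8 at 117 (size 32, align 1) → ends 149
m10 at 149 (size 4, align 1) → ends 153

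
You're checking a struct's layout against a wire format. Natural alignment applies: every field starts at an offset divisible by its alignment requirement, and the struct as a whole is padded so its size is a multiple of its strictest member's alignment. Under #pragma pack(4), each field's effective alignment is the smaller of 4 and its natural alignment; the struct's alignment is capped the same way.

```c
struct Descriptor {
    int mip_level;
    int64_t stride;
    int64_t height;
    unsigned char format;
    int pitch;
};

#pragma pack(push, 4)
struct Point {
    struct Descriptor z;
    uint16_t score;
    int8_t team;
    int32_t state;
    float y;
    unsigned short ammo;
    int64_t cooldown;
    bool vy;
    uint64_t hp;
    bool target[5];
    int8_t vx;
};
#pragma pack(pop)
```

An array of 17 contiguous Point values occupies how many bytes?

Descriptor: 0..4  mip_level  (4B, 4-aligned); 4..8  -- padding (4B); 8..16  stride  (8B, 8-aligned); 16..24  height  (8B, 8-aligned); 24..25  format  (1B, 1-aligned); 25..28  -- padding (3B); 28..32  pitch  (4B, 4-aligned); sizeof = 32, alignof = 8
0..32  z  (32B, 4-aligned)
32..34  score  (2B, 2-aligned)
34..35  team  (1B, 1-aligned)
35..36  -- padding (1B)
36..40  state  (4B, 4-aligned)
40..44  y  (4B, 4-aligned)
44..46  ammo  (2B, 2-aligned)
46..48  -- padding (2B)
48..56  cooldown  (8B, 4-aligned)
56..57  vy  (1B, 1-aligned)
57..60  -- padding (3B)
60..68  hp  (8B, 4-aligned)
68..73  target  (5B, 1-aligned)
73..74  vx  (1B, 1-aligned)
74..76  -- tail padding (2B)
sizeof = 76, alignof = 4
array of 17: 17 × 76 = 1292

1292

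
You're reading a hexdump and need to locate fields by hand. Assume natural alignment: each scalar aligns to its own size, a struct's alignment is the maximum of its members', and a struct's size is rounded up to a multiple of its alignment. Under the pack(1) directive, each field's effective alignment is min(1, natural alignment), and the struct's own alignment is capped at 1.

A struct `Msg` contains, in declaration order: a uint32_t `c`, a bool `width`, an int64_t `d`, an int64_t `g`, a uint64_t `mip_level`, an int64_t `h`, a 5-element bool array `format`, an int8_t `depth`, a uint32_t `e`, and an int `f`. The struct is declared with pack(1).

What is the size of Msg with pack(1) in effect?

0..4  c  (4B, 1-aligned)
4..5  width  (1B, 1-aligned)
5..13  d  (8B, 1-aligned)
13..21  g  (8B, 1-aligned)
21..29  mip_level  (8B, 1-aligned)
29..37  h  (8B, 1-aligned)
37..42  format  (5B, 1-aligned)
42..43  depth  (1B, 1-aligned)
43..47  e  (4B, 1-aligned)
47..51  f  (4B, 1-aligned)
sizeof = 51, alignof = 1

51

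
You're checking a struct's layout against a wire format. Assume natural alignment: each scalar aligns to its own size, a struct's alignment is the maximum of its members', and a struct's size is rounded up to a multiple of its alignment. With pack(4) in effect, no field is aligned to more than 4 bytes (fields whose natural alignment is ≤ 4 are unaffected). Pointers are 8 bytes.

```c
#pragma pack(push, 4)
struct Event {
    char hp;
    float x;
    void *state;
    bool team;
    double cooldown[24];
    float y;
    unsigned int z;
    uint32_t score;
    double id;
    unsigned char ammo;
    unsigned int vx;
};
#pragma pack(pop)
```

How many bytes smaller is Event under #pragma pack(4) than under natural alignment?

natural layout:
  hp at 0 (size 1, align 1) → ends 1
  pad 3 to align 4 for x
  x at 4 (size 4, align 4) → ends 8
  state at 8 (size 8, align 8) → ends 16
  team at 16 (size 1, align 1) → ends 17
  pad 7 to align 8 for cooldown
  cooldown at 24 (size 192, align 8) → ends 216
  y at 216 (size 4, align 4) → ends 220
  z at 220 (size 4, align 4) → ends 224
  score at 224 (size 4, align 4) → ends 228
  pad 4 to align 8 for id
  id at 232 (size 8, align 8) → ends 240
  ammo at 240 (size 1, align 1) → ends 241
  pad 3 to align 4 for vx
  vx at 244 (size 4, align 4) → ends 248
  total 248 bytes, alignment 8
packed(4) layout:
  hp at 0 (size 1, align 1) → ends 1
  pad 3 to align 4 for x
  x at 4 (size 4, align 4) → ends 8
  state at 8 (size 8, align 4) → ends 16
  team at 16 (size 1, align 1) → ends 17
  pad 3 to align 4 for cooldown
  cooldown at 20 (size 192, align 4) → ends 212
  y at 212 (size 4, align 4) → ends 216
  z at 216 (size 4, align 4) → ends 220
  score at 220 (size 4, align 4) → ends 224
  id at 224 (size 8, align 4) → ends 232
  ammo at 232 (size 1, align 1) → ends 233
  pad 3 to align 4 for vx
  vx at 236 (size 4, align 4) → ends 240
  total 240 bytes, alignment 4
248 − 240 = 8

8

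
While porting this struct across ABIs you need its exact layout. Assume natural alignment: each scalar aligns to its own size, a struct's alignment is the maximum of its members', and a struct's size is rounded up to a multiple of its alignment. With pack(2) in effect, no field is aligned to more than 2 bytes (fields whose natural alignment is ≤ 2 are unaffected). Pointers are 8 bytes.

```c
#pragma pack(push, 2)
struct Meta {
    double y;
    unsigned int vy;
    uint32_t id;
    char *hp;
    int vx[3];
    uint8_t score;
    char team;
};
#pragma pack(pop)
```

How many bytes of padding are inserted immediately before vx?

@0: y [8B, align 2] → 8
@8: vy [4B, align 2] → 12
@12: id [4B, align 2] → 16
@16: hp [8B, align 2] → 24
@24: vx [12B, align 2] → 36

0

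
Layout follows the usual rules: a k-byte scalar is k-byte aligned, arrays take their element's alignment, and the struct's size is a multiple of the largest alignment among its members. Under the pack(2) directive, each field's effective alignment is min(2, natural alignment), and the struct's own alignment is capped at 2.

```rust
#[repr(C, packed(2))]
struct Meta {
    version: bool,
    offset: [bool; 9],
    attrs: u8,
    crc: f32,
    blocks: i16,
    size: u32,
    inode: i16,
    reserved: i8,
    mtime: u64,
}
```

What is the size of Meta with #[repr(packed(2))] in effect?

34

@0: version [1B, align 1] → 1
@1: offset [9B, align 1] → 10
@10: attrs [1B, align 1] → 11
+1 pad (align 2)
@12: crc [4B, align 2] → 16
@16: blocks [2B, align 2] → 18
@18: size [4B, align 2] → 22
@22: inode [2B, align 2] → 24
@24: reserved [1B, align 1] → 25
+1 pad (align 2)
@26: mtime [8B, align 2] → 34
size 34, align 2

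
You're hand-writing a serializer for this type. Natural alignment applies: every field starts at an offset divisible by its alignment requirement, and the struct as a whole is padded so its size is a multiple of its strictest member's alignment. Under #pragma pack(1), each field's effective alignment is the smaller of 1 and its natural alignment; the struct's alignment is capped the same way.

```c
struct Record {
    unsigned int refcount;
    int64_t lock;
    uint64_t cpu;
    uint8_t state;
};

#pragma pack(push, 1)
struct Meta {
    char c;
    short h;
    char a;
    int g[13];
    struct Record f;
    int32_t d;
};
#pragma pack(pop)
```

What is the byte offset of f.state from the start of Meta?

Record: 0..4  refcount  (4B, 4-aligned); 4..8  -- padding (4B); 8..16  lock  (8B, 8-aligned); 16..24  cpu  (8B, 8-aligned); 24..25  state  (1B, 1-aligned); 25..32  -- tail padding (7B); sizeof = 32, alignof = 8
0..1  c  (1B, 1-aligned)
1..3  h  (2B, 1-aligned)
3..4  a  (1B, 1-aligned)
4..56  g  (52B, 1-aligned)
56..88  f  (32B, 1-aligned)
within Record: state at 24
56 + 24 = 80

80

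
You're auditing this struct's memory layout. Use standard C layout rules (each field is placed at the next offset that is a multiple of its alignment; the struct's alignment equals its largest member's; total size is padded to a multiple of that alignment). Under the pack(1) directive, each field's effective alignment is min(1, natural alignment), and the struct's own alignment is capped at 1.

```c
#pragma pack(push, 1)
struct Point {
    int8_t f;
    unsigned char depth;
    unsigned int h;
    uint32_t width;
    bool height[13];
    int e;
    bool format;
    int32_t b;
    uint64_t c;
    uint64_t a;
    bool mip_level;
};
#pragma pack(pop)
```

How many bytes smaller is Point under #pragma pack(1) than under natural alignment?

natural layout:
  @0: f [1B, align 1] → 1
  @1: depth [1B, align 1] → 2
  +2 pad (align 4)
  @4: h [4B, align 4] → 8
  @8: width [4B, align 4] → 12
  @12: height [13B, align 1] → 25
  +3 pad (align 4)
  @28: e [4B, align 4] → 32
  @32: format [1B, align 1] → 33
  +3 pad (align 4)
  @36: b [4B, align 4] → 40
  @40: c [8B, align 8] → 48
  @48: a [8B, align 8] → 56
  @56: mip_level [1B, align 1] → 57
  +7 tail pad (align 8)
  size 64, align 8
packed(1) layout:
  @0: f [1B, align 1] → 1
  @1: depth [1B, align 1] → 2
  @2: h [4B, align 1] → 6
  @6: width [4B, align 1] → 10
  @10: height [13B, align 1] → 23
  @23: e [4B, align 1] → 27
  @27: format [1B, align 1] → 28
  @28: b [4B, align 1] → 32
  @32: c [8B, align 1] → 40
  @40: a [8B, align 1] → 48
  @48: mip_level [1B, align 1] → 49
  size 49, align 1
64 − 49 = 15

15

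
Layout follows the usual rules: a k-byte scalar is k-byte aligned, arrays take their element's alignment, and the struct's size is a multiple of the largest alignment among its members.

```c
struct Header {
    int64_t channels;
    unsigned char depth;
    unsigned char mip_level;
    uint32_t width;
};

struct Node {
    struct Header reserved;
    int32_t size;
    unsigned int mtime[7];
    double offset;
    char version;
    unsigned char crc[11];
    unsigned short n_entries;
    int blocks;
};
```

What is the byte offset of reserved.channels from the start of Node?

0

Header: @0: channels [8B, align 8] → 8; @8: depth [1B, align 1] → 9; @9: mip_level [1B, align 1] → 10; +2 pad (align 4); @12: width [4B, align 4] → 16; size 16, align 8
@0: reserved [16B, align 8] → 16
within Header: channels at 0
0 + 0 = 0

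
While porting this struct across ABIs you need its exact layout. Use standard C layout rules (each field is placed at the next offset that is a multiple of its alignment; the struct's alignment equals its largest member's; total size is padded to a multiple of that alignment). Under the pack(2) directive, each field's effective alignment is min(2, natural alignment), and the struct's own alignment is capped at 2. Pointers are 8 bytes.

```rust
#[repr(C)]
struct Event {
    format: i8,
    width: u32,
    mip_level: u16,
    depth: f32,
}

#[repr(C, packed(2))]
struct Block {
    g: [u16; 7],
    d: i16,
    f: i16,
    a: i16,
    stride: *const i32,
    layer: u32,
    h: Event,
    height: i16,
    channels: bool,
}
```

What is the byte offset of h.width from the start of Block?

Event: 0..1  format  (1B, 1-aligned); 1..4  -- padding (3B); 4..8  width  (4B, 4-aligned); 8..10  mip_level  (2B, 2-aligned); 10..12  -- padding (2B); 12..16  depth  (4B, 4-aligned); sizeof = 16, alignof = 4
0..14  g  (14B, 2-aligned)
14..16  d  (2B, 2-aligned)
16..18  f  (2B, 2-aligned)
18..20  a  (2B, 2-aligned)
20..28  stride  (8B, 2-aligned)
28..32  layer  (4B, 2-aligned)
32..48  h  (16B, 2-aligned)
within Event: width at 4
32 + 4 = 36

36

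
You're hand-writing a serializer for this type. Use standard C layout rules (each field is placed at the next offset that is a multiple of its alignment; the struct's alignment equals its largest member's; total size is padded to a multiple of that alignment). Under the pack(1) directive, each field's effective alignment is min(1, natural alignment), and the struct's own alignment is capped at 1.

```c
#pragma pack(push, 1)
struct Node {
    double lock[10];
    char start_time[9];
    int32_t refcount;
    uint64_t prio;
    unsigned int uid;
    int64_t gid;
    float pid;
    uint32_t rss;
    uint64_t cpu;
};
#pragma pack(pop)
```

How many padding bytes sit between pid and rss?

@0: lock [80B, align 1] → 80
@80: start_time [9B, align 1] → 89
@89: refcount [4B, align 1] → 93
@93: prio [8B, align 1] → 101
@101: uid [4B, align 1] → 105
@105: gid [8B, align 1] → 113
@113: pid [4B, align 1] → 117
@117: rss [4B, align 1] → 121

0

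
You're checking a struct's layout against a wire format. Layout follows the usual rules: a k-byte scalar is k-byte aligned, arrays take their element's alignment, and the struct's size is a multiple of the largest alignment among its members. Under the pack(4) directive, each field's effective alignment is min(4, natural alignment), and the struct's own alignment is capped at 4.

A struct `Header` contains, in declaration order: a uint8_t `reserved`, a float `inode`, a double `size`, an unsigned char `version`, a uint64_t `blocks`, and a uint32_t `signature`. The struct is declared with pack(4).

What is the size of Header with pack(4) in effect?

32

reserved at 0 (size 1, align 1) → ends 1
pad 3 to align 4 for inode
inode at 4 (size 4, align 4) → ends 8
size at 8 (size 8, align 4) → ends 16
version at 16 (size 1, align 1) → ends 17
pad 3 to align 4 for blocks
blocks at 20 (size 8, align 4) → ends 28
signature at 28 (size 4, align 4) → ends 32
total 32 bytes, alignment 4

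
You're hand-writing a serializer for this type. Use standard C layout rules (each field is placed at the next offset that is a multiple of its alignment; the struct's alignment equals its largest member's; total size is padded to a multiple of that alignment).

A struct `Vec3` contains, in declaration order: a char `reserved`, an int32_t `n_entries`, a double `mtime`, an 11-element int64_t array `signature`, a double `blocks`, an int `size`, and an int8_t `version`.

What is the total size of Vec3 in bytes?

120

reserved at 0 (size 1, align 1) → ends 1
pad 3 to align 4 for n_entries
n_entries at 4 (size 4, align 4) → ends 8
mtime at 8 (size 8, align 8) → ends 16
signature at 16 (size 88, align 8) → ends 104
blocks at 104 (size 8, align 8) → ends 112
size at 112 (size 4, align 4) → ends 116
version at 116 (size 1, align 1) → ends 117
tail pad 3 to reach multiple of 8
total 120 bytes, alignment 8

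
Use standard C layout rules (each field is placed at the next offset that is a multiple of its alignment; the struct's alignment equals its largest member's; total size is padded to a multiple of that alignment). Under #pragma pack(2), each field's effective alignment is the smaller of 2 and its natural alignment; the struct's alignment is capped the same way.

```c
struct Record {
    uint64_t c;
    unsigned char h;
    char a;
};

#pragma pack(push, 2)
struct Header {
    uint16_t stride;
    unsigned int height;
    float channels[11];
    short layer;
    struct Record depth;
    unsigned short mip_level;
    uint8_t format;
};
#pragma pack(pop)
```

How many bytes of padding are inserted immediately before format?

Record: c at 0 (size 8, align 8) → ends 8; h at 8 (size 1, align 1) → ends 9; a at 9 (size 1, align 1) → ends 10; tail pad 6 to reach multiple of 8; total 16 bytes, alignment 8
stride at 0 (size 2, align 2) → ends 2
height at 2 (size 4, align 2) → ends 6
channels at 6 (size 44, align 2) → ends 50
layer at 50 (size 2, align 2) → ends 52
depth at 52 (size 16, align 2) → ends 68
mip_level at 68 (size 2, align 2) → ends 70
format at 70 (size 1, align 1) → ends 71

0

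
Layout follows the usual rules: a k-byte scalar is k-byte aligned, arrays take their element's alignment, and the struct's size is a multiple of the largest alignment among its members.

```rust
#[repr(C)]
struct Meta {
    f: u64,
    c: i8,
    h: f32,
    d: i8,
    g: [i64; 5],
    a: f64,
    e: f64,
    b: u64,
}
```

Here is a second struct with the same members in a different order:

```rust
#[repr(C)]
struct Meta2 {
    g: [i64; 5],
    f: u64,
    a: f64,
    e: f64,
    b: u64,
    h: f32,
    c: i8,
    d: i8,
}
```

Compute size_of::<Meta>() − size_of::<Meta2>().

8

@0: f [8B, align 8] → 8
@8: c [1B, align 1] → 9
+3 pad (align 4)
@12: h [4B, align 4] → 16
@16: d [1B, align 1] → 17
+7 pad (align 8)
@24: g [40B, align 8] → 64
@64: a [8B, align 8] → 72
@72: e [8B, align 8] → 80
@80: b [8B, align 8] → 88
size 88, align 8
— Meta2 —
@0: g [40B, align 8] → 40
@40: f [8B, align 8] → 48
@48: a [8B, align 8] → 56
@56: e [8B, align 8] → 64
@64: b [8B, align 8] → 72
@72: h [4B, align 4] → 76
@76: c [1B, align 1] → 77
@77: d [1B, align 1] → 78
+2 tail pad (align 8)
size 80, align 8
88 − 80 = 8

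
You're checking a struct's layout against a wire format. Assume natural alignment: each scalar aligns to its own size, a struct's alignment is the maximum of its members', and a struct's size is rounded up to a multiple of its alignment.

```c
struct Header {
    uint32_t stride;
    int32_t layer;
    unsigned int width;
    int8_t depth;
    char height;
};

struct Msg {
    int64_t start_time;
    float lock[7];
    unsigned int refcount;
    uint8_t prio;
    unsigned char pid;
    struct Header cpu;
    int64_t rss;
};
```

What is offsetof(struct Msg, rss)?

64

Header: 0..4  stride  (4B, 4-aligned); 4..8  layer  (4B, 4-aligned); 8..12  width  (4B, 4-aligned); 12..13  depth  (1B, 1-aligned); 13..14  height  (1B, 1-aligned); 14..16  -- tail padding (2B); sizeof = 16, alignof = 4
0..8  start_time  (8B, 8-aligned)
8..36  lock  (28B, 4-aligned)
36..40  refcount  (4B, 4-aligned)
40..41  prio  (1B, 1-aligned)
41..42  pid  (1B, 1-aligned)
42..44  -- padding (2B)
44..60  cpu  (16B, 4-aligned)
60..64  -- padding (4B)
64..72  rss  (8B, 8-aligned)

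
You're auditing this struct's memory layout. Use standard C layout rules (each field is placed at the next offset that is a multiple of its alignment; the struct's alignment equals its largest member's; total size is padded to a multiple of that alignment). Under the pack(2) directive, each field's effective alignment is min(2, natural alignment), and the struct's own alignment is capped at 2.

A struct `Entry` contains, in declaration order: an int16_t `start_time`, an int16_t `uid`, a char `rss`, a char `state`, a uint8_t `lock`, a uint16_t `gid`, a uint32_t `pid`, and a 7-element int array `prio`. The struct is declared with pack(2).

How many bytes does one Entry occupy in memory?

42 bytes

@0: start_time [2B, align 2] → 2
@2: uid [2B, align 2] → 4
@4: rss [1B, align 1] → 5
@5: state [1B, align 1] → 6
@6: lock [1B, align 1] → 7
+1 pad (align 2)
@8: gid [2B, align 2] → 10
@10: pid [4B, align 2] → 14
@14: prio [28B, align 2] → 42
size 42, align 2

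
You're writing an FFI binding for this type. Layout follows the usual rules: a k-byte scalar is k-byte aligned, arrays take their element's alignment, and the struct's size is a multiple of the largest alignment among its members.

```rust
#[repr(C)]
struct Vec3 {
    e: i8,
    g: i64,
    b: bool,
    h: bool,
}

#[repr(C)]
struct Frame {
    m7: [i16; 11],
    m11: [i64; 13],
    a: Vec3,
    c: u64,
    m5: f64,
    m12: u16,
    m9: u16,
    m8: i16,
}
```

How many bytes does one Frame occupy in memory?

Vec3: 0..1  e  (1B, 1-aligned); 1..8  -- padding (7B); 8..16  g  (8B, 8-aligned); 16..17  b  (1B, 1-aligned); 17..18  h  (1B, 1-aligned); 18..24  -- tail padding (6B); sizeof = 24, alignof = 8
0..22  m7  (22B, 2-aligned)
22..24  -- padding (2B)
24..128  m11  (104B, 8-aligned)
128..152  a  (24B, 8-aligned)
152..160  c  (8B, 8-aligned)
160..168  m5  (8B, 8-aligned)
168..170  m12  (2B, 2-aligned)
170..172  m9  (2B, 2-aligned)
172..174  m8  (2B, 2-aligned)
174..176  -- tail padding (2B)
sizeof = 176, alignof = 8

176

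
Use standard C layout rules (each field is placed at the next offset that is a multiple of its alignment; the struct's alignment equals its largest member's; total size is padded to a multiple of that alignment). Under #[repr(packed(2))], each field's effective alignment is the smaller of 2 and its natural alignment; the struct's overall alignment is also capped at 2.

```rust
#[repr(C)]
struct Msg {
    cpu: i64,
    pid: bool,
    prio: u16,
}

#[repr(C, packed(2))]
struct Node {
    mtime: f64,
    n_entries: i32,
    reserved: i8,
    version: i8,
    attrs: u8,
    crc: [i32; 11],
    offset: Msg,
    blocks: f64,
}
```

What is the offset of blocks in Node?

Msg: cpu at 0 (size 8, align 8) → ends 8; pid at 8 (size 1, align 1) → ends 9; pad 1 to align 2 for prio; prio at 10 (size 2, align 2) → ends 12; tail pad 4 to reach multiple of 8; total 16 bytes, alignment 8
mtime at 0 (size 8, align 2) → ends 8
n_entries at 8 (size 4, align 2) → ends 12
reserved at 12 (size 1, align 1) → ends 13
version at 13 (size 1, align 1) → ends 14
attrs at 14 (size 1, align 1) → ends 15
pad 1 to align 2 for crc
crc at 16 (size 44, align 2) → ends 60
offset at 60 (size 16, align 2) → ends 76
blocks at 76 (size 8, align 2) → ends 84

76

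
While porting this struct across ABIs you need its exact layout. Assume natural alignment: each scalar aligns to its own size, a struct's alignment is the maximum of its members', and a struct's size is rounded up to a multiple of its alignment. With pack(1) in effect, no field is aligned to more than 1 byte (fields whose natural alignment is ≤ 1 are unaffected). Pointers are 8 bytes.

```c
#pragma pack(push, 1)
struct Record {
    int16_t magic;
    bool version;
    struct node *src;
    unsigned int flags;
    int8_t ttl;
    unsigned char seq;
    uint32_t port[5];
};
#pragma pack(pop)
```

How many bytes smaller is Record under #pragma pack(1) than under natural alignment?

natural layout:
  @0: magic [2B, align 2] → 2
  @2: version [1B, align 1] → 3
  +5 pad (align 8)
  @8: src [8B, align 8] → 16
  @16: flags [4B, align 4] → 20
  @20: ttl [1B, align 1] → 21
  @21: seq [1B, align 1] → 22
  +2 pad (align 4)
  @24: port [20B, align 4] → 44
  +4 tail pad (align 8)
  size 48, align 8
packed(1) layout:
  @0: magic [2B, align 1] → 2
  @2: version [1B, align 1] → 3
  @3: src [8B, align 1] → 11
  @11: flags [4B, align 1] → 15
  @15: ttl [1B, align 1] → 16
  @16: seq [1B, align 1] → 17
  @17: port [20B, align 1] → 37
  size 37, align 1
48 − 37 = 11

11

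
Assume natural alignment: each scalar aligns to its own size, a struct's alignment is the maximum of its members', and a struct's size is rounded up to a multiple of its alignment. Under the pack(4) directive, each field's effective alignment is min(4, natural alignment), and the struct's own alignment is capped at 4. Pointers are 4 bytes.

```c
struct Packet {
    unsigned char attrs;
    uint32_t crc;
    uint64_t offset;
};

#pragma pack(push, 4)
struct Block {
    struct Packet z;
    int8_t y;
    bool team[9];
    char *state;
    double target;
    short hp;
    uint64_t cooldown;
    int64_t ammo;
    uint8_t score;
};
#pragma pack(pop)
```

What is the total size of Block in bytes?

64

Packet: 0..1  attrs  (1B, 1-aligned); 1..4  -- padding (3B); 4..8  crc  (4B, 4-aligned); 8..16  offset  (8B, 8-aligned); sizeof = 16, alignof = 8
0..16  z  (16B, 4-aligned)
16..17  y  (1B, 1-aligned)
17..26  team  (9B, 1-aligned)
26..28  -- padding (2B)
28..32  state  (4B, 4-aligned)
32..40  target  (8B, 4-aligned)
40..42  hp  (2B, 2-aligned)
42..44  -- padding (2B)
44..52  cooldown  (8B, 4-aligned)
52..60  ammo  (8B, 4-aligned)
60..61  score  (1B, 1-aligned)
61..64  -- tail padding (3B)
sizeof = 64, alignof = 4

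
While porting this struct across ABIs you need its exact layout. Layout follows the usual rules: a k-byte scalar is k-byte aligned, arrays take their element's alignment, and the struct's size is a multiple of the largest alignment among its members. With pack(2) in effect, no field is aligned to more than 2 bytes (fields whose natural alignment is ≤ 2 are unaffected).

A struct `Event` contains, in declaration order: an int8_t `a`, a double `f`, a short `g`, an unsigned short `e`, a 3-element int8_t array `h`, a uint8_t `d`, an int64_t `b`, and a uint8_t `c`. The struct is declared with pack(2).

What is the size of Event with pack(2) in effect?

28

a at 0 (size 1, align 1) → ends 1
pad 1 to align 2 for f
f at 2 (size 8, align 2) → ends 10
g at 10 (size 2, align 2) → ends 12
e at 12 (size 2, align 2) → ends 14
h at 14 (size 3, align 1) → ends 17
d at 17 (size 1, align 1) → ends 18
b at 18 (size 8, align 2) → ends 26
c at 26 (size 1, align 1) → ends 27
tail pad 1 to reach multiple of 2
total 28 bytes, alignment 2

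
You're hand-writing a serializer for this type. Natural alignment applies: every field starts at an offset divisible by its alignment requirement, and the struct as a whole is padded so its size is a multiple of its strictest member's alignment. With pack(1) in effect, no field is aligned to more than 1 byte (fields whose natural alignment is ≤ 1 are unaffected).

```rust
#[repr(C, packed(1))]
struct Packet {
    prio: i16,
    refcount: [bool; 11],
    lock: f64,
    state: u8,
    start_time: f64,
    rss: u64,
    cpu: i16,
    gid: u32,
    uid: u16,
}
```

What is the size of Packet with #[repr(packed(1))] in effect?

0..2  prio  (2B, 1-aligned)
2..13  refcount  (11B, 1-aligned)
13..21  lock  (8B, 1-aligned)
21..22  state  (1B, 1-aligned)
22..30  start_time  (8B, 1-aligned)
30..38  rss  (8B, 1-aligned)
38..40  cpu  (2B, 1-aligned)
40..44  gid  (4B, 1-aligned)
44..46  uid  (2B, 1-aligned)
sizeof = 46, alignof = 1

46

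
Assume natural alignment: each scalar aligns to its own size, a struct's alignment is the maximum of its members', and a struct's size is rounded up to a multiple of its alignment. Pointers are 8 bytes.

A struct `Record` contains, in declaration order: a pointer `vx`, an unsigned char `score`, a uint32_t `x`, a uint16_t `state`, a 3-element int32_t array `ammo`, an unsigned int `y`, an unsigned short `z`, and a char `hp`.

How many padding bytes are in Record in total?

6

@0: vx [8B, align 8] → 8
@8: score [1B, align 1] → 9
+3 pad (align 4)
@12: x [4B, align 4] → 16
@16: state [2B, align 2] → 18
+2 pad (align 4)
@20: ammo [12B, align 4] → 32
@32: y [4B, align 4] → 36
@36: z [2B, align 2] → 38
@38: hp [1B, align 1] → 39
+1 tail pad (align 8)
size 40, align 8
data bytes 34, size 40 → padding 6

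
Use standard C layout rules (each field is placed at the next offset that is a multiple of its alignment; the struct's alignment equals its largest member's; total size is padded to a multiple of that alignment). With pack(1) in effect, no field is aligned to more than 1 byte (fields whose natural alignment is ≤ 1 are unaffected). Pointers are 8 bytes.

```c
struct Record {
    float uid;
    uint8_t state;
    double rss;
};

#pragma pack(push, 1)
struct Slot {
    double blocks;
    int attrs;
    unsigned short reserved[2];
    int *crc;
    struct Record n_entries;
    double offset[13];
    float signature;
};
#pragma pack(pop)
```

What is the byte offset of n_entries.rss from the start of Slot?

Record: uid at 0 (size 4, align 4) → ends 4; state at 4 (size 1, align 1) → ends 5; pad 3 to align 8 for rss; rss at 8 (size 8, align 8) → ends 16; total 16 bytes, alignment 8
blocks at 0 (size 8, align 1) → ends 8
attrs at 8 (size 4, align 1) → ends 12
reserved at 12 (size 4, align 1) → ends 16
crc at 16 (size 8, align 1) → ends 24
n_entries at 24 (size 16, align 1) → ends 40
within Record: rss at 8
24 + 8 = 32

32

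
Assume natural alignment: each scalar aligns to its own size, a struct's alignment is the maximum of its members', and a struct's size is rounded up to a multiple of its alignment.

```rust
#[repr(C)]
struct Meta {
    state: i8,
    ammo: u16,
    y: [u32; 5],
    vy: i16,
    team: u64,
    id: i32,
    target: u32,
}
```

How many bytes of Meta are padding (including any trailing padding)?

state at 0 (size 1, align 1) → ends 1
pad 1 to align 2 for ammo
ammo at 2 (size 2, align 2) → ends 4
y at 4 (size 20, align 4) → ends 24
vy at 24 (size 2, align 2) → ends 26
pad 6 to align 8 for team
team at 32 (size 8, align 8) → ends 40
id at 40 (size 4, align 4) → ends 44
target at 44 (size 4, align 4) → ends 48
total 48 bytes, alignment 8
data bytes 41, size 48 → padding 7

7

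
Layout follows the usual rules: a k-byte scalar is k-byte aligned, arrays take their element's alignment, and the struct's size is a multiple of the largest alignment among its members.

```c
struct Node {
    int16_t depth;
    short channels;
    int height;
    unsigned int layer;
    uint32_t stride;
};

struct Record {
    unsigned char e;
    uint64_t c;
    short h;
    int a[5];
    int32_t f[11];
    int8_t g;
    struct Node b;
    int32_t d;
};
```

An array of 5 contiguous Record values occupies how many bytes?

Node: @0: depth [2B, align 2] → 2; @2: channels [2B, align 2] → 4; @4: height [4B, align 4] → 8; @8: layer [4B, align 4] → 12; @12: stride [4B, align 4] → 16; size 16, align 4
@0: e [1B, align 1] → 1
+7 pad (align 8)
@8: c [8B, align 8] → 16
@16: h [2B, align 2] → 18
+2 pad (align 4)
@20: a [20B, align 4] → 40
@40: f [44B, align 4] → 84
@84: g [1B, align 1] → 85
+3 pad (align 4)
@88: b [16B, align 4] → 104
@104: d [4B, align 4] → 108
+4 tail pad (align 8)
size 112, align 8
array of 5: 5 × 112 = 560

560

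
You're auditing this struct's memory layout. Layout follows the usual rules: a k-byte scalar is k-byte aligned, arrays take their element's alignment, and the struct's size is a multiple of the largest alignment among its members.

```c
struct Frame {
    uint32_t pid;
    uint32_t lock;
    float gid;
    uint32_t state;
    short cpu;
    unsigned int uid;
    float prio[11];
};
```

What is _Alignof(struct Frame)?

4

member alignments: pid=4, lock=4, gid=4, state=4, cpu=2, uid=4, prio=4
max = 4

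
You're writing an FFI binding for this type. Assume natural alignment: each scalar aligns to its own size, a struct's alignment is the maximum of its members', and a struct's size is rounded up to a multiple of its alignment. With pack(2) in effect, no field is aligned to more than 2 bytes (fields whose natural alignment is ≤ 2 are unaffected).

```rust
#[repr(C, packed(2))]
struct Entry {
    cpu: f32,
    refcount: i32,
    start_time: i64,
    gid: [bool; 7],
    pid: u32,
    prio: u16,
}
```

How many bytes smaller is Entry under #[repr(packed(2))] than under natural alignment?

2

natural layout:
  @0: cpu [4B, align 4] → 4
  @4: refcount [4B, align 4] → 8
  @8: start_time [8B, align 8] → 16
  @16: gid [7B, align 1] → 23
  +1 pad (align 4)
  @24: pid [4B, align 4] → 28
  @28: prio [2B, align 2] → 30
  +2 tail pad (align 8)
  size 32, align 8
packed(2) layout:
  @0: cpu [4B, align 2] → 4
  @4: refcount [4B, align 2] → 8
  @8: start_time [8B, align 2] → 16
  @16: gid [7B, align 1] → 23
  +1 pad (align 2)
  @24: pid [4B, align 2] → 28
  @28: prio [2B, align 2] → 30
  size 30, align 2
32 − 30 = 2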